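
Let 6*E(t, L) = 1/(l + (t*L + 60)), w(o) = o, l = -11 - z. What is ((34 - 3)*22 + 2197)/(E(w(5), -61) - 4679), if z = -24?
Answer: -4007568/6513169 ≈ -0.61530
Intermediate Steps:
l = 13 (l = -11 - 1*(-24) = -11 + 24 = 13)
E(t, L) = 1/(6*(73 + L*t)) (E(t, L) = 1/(6*(13 + (t*L + 60))) = 1/(6*(13 + (L*t + 60))) = 1/(6*(13 + (60 + L*t))) = 1/(6*(73 + L*t)))
((34 - 3)*22 + 2197)/(E(w(5), -61) - 4679) = ((34 - 3)*22 + 2197)/(1/(6*(73 - 61*5)) - 4679) = (31*22 + 2197)/(1/(6*(73 - 305)) - 4679) = (682 + 2197)/((⅙)/(-232) - 4679) = 2879/((⅙)*(-1/232) - 4679) = 2879/(-1/1392 - 4679) = 2879/(-6513169/1392) = 2879*(-1392/6513169) = -4007568/6513169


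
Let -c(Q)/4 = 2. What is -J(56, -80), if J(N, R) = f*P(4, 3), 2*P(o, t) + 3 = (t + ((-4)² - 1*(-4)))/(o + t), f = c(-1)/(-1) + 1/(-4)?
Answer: -31/28 ≈ -1.1071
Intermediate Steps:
c(Q) = -8 (c(Q) = -4*2 = -8)
f = 31/4 (f = -8/(-1) + 1/(-4) = -8*(-1) + 1*(-¼) = 8 - ¼ = 31/4 ≈ 7.7500)
P(o, t) = -3/2 + (20 + t)/(2*(o + t)) (P(o, t) = -3/2 + ((t + ((-4)² - 1*(-4)))/(o + t))/2 = -3/2 + ((t + (16 + 4))/(o + t))/2 = -3/2 + ((t + 20)/(o + t))/2 = -3/2 + ((20 + t)/(o + t))/2 = -3/2 + (20 + t)/(2*(o + t)))
J(N, R) = 31/28 (J(N, R) = 31*((10 - 1*3 - 3/2*4)/(4 + 3))/4 = 31*((10 - 3 - 6)/7)/4 = 31*((⅐)*1)/4 = (31/4)*(⅐) = 31/28)
-J(56, -80) = -1*31/28 = -31/28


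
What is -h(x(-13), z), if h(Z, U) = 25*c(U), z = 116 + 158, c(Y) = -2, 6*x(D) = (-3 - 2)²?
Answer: 50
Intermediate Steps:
x(D) = 25/6 (x(D) = (-3 - 2)²/6 = (⅙)*(-5)² = (⅙)*25 = 25/6)
z = 274
h(Z, U) = -50 (h(Z, U) = 25*(-2) = -50)
-h(x(-13), z) = -1*(-50) = 50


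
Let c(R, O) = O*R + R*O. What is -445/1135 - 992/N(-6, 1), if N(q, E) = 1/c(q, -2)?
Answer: -5404505/227 ≈ -23808.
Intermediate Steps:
c(R, O) = 2*O*R (c(R, O) = O*R + O*R = 2*O*R)
N(q, E) = -1/(4*q) (N(q, E) = 1/(2*(-2)*q) = 1/(-4*q) = -1/(4*q))
-445/1135 - 992/N(-6, 1) = -445/1135 - 992/((-1/4/(-6))) = -445*1/1135 - 992/((-1/4*(-1/6))) = -89/227 - 992/1/24 = -89/227 - 992*24 = -89/227 - 23808 = -5404505/227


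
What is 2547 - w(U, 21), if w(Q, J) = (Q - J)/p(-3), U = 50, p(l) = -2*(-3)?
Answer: 15253/6 ≈ 2542.2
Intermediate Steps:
p(l) = 6
w(Q, J) = -J/6 + Q/6 (w(Q, J) = (Q - J)/6 = (Q - J)*(⅙) = -J/6 + Q/6)
2547 - w(U, 21) = 2547 - (-⅙*21 + (⅙)*50) = 2547 - (-7/2 + 25/3) = 2547 - 1*29/6 = 2547 - 29/6 = 15253/6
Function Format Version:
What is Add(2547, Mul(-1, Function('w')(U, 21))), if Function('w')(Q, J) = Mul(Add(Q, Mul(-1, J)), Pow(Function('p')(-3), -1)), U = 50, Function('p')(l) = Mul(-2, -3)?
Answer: Rational(15253, 6) ≈ 2542.2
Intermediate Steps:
Function('p')(l) = 6
Function('w')(Q, J) = Add(Mul(Rational(-1, 6), J), Mul(Rational(1, 6), Q)) (Function('w')(Q, J) = Mul(Add(Q, Mul(-1, J)), Pow(6, -1)) = Mul(Add(Q, Mul(-1, J)), Rational(1, 6)) = Add(Mul(Rational(-1, 6), J), Mul(Rational(1, 6), Q)))
Add(2547, Mul(-1, Function('w')(U, 21))) = Add(2547, Mul(-1, Add(Mul(Rational(-1, 6), 21), Mul(Rational(1, 6), 50)))) = Add(2547, Mul(-1, Add(Rational(-7, 2), Rational(25, 3)))) = Add(2547, Mul(-1, Rational(29, 6))) = Add(2547, Rational(-29, 6)) = Rational(15253, 6)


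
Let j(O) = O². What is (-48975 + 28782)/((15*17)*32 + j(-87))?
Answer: -6731/5243 ≈ -1.2838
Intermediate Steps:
(-48975 + 28782)/((15*17)*32 + j(-87)) = (-48975 + 28782)/((15*17)*32 + (-87)²) = -20193/(255*32 + 7569) = -20193/(8160 + 7569) = -20193/15729 = -20193*1/15729 = -6731/5243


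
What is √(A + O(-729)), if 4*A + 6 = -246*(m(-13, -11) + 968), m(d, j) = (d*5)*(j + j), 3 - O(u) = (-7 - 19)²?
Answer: 7*I*√12094/2 ≈ 384.9*I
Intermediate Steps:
O(u) = -673 (O(u) = 3 - (-7 - 19)² = 3 - 1*(-26)² = 3 - 1*676 = 3 - 676 = -673)
m(d, j) = 10*d*j (m(d, j) = (5*d)*(2*j) = 10*d*j)
A = -294957/2 (A = -3/2 + (-246*(10*(-13)*(-11) + 968))/4 = -3/2 + (-246*(1430 + 968))/4 = -3/2 + (-246*2398)/4 = -3/2 + (¼)*(-589908) = -3/2 - 147477 = -294957/2 ≈ -1.4748e+5)
√(A + O(-729)) = √(-294957/2 - 673) = √(-296303/2) = 7*I*√12094/2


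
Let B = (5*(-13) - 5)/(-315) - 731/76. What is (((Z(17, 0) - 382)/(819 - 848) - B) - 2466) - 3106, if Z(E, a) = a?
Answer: -110078521/19836 ≈ -5549.4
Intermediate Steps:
B = -6427/684 (B = (-65 - 5)*(-1/315) - 731*1/76 = -70*(-1/315) - 731/76 = 2/9 - 731/76 = -6427/684 ≈ -9.3962)
(((Z(17, 0) - 382)/(819 - 848) - B) - 2466) - 3106 = (((0 - 382)/(819 - 848) - 1*(-6427/684)) - 2466) - 3106 = ((-382/(-29) + 6427/684) - 2466) - 3106 = ((-382*(-1/29) + 6427/684) - 2466) - 3106 = ((382/29 + 6427/684) - 2466) - 3106 = (447671/19836 - 2466) - 3106 = -48467905/19836 - 3106 = -110078521/19836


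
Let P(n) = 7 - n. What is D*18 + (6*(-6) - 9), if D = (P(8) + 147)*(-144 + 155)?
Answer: 28863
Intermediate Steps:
D = 1606 (D = ((7 - 1*8) + 147)*(-144 + 155) = ((7 - 8) + 147)*11 = (-1 + 147)*11 = 146*11 = 1606)
D*18 + (6*(-6) - 9) = 1606*18 + (6*(-6) - 9) = 28908 + (-36 - 9) = 28908 - 45 = 28863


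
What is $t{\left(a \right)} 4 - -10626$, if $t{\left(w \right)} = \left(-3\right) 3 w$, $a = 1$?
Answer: $10590$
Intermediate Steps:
$t{\left(w \right)} = - 9 w$
$t{\left(a \right)} 4 - -10626 = \left(-9\right) 1 \cdot 4 - -10626 = \left(-9\right) 4 + 10626 = -36 + 10626 = 10590$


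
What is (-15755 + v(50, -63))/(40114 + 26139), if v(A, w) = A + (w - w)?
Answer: -15705/66253 ≈ -0.23705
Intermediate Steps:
v(A, w) = A (v(A, w) = A + 0 = A)
(-15755 + v(50, -63))/(40114 + 26139) = (-15755 + 50)/(40114 + 26139) = -15705/66253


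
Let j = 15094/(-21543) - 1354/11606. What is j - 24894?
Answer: -3112201413019/125014029 ≈ -24895.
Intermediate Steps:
j = -102175093/125014029 (j = 15094*(-1/21543) - 1354*1/11606 = -15094/21543 - 677/5803 = -102175093/125014029 ≈ -0.81731)
j - 24894 = -102175093/125014029 - 24894 = -3112201413019/125014029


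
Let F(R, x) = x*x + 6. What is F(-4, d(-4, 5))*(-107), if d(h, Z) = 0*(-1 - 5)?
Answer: -642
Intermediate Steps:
d(h, Z) = 0 (d(h, Z) = 0*(-6) = 0)
F(R, x) = 6 + x² (F(R, x) = x² + 6 = 6 + x²)
F(-4, d(-4, 5))*(-107) = (6 + 0²)*(-107) = (6 + 0)*(-107) = 6*(-107) = -642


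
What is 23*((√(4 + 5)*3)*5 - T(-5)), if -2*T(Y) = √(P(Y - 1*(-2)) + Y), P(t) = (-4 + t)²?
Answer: 1035 + 23*√11 ≈ 1111.3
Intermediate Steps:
T(Y) = -√(Y + (-2 + Y)²)/2 (T(Y) = -√((-4 + (Y - 1*(-2)))² + Y)/2 = -√((-4 + (Y + 2))² + Y)/2 = -√((-4 + (2 + Y))² + Y)/2 = -√((-2 + Y)² + Y)/2 = -√(Y + (-2 + Y)²)/2)
23*((√(4 + 5)*3)*5 - T(-5)) = 23*((√(4 + 5)*3)*5 - (-1)*√(-5 + (-2 - 5)²)/2) = 23*((√9*3)*5 - (-1)*√(-5 + (-7)²)/2) = 23*((3*3)*5 - (-1)*√(-5 + 49)/2) = 23*(9*5 - (-1)*√44/2) = 23*(45 - (-1)*2*√11/2) = 23*(45 - (-1)*√11) = 23*(45 + √11) = 1035 + 23*√11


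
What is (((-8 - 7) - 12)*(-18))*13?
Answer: 6318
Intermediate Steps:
(((-8 - 7) - 12)*(-18))*13 = ((-15 - 12)*(-18))*13 = -27*(-18)*13 = 486*13 = 6318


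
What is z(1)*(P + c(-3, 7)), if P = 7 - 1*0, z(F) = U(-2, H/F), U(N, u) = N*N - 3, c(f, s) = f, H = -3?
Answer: 4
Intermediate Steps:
U(N, u) = -3 + N² (U(N, u) = N² - 3 = -3 + N²)
z(F) = 1 (z(F) = -3 + (-2)² = -3 + 4 = 1)
P = 7 (P = 7 + 0 = 7)
z(1)*(P + c(-3, 7)) = 1*(7 - 3) = 1*4 = 4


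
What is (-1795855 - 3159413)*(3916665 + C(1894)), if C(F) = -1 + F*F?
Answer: -37183835545200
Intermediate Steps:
C(F) = -1 + F²
(-1795855 - 3159413)*(3916665 + C(1894)) = (-1795855 - 3159413)*(3916665 + (-1 + 1894²)) = -4955268*(3916665 + (-1 + 3587236)) = -4955268*(3916665 + 3587235) = -4955268*7503900 = -37183835545200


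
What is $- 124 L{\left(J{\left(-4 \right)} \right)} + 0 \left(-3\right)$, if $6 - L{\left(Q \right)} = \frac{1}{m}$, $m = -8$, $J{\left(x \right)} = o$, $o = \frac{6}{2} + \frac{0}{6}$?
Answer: $- \frac{1519}{2} \approx -759.5$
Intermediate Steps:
$o = 3$ ($o = 6 \cdot \frac{1}{2} + 0 \cdot \frac{1}{6} = 3 + 0 = 3$)
$J{\left(x \right)} = 3$
$L{\left(Q \right)} = \frac{49}{8}$ ($L{\left(Q \right)} = 6 - \frac{1}{-8} = 6 - - \frac{1}{8} = 6 + \frac{1}{8} = \frac{49}{8}$)
$- 124 L{\left(J{\left(-4 \right)} \right)} + 0 \left(-3\right) = \left(-124\right) \frac{49}{8} + 0 \left(-3\right) = - \frac{1519}{2} + 0 = - \frac{1519}{2}$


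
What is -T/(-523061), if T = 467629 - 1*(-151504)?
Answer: 619133/523061 ≈ 1.1837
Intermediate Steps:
T = 619133 (T = 467629 + 151504 = 619133)
-T/(-523061) = -1*619133/(-523061) = -619133*(-1/523061) = 619133/523061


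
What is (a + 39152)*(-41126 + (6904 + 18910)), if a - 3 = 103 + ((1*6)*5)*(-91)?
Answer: -559316736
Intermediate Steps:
a = -2624 (a = 3 + (103 + ((1*6)*5)*(-91)) = 3 + (103 + (6*5)*(-91)) = 3 + (103 + 30*(-91)) = 3 + (103 - 2730) = 3 - 2627 = -2624)
(a + 39152)*(-41126 + (6904 + 18910)) = (-2624 + 39152)*(-41126 + (6904 + 18910)) = 36528*(-41126 + 25814) = 36528*(-15312) = -559316736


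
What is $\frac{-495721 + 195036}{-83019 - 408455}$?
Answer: $\frac{300685}{491474} \approx 0.6118$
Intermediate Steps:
$\frac{-495721 + 195036}{-83019 - 408455} = - \frac{300685}{-491474} = \left(-300685\right) \left(- \frac{1}{491474}\right) = \frac{300685}{491474}$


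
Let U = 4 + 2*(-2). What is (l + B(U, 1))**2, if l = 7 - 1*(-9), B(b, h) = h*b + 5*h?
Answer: 441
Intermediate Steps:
U = 0 (U = 4 - 4 = 0)
B(b, h) = 5*h + b*h (B(b, h) = b*h + 5*h = 5*h + b*h)
l = 16 (l = 7 + 9 = 16)
(l + B(U, 1))**2 = (16 + 1*(5 + 0))**2 = (16 + 1*5)**2 = (16 + 5)**2 = 21**2 = 441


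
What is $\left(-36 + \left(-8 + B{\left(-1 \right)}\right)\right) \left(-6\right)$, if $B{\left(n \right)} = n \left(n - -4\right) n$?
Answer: $246$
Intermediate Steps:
$B{\left(n \right)} = n^{2} \left(4 + n\right)$ ($B{\left(n \right)} = n \left(n + 4\right) n = n \left(4 + n\right) n = n^{2} \left(4 + n\right)$)
$\left(-36 + \left(-8 + B{\left(-1 \right)}\right)\right) \left(-6\right) = \left(-36 - \left(8 - \left(-1\right)^{2} \left(4 - 1\right)\right)\right) \left(-6\right) = \left(-36 + \left(-8 + 1 \cdot 3\right)\right) \left(-6\right) = \left(-36 + \left(-8 + 3\right)\right) \left(-6\right) = \left(-36 - 5\right) \left(-6\right) = \left(-41\right) \left(-6\right) = 246$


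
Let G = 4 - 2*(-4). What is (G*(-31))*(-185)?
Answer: 68820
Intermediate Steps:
G = 12 (G = 4 + 8 = 12)
(G*(-31))*(-185) = (12*(-31))*(-185) = -372*(-185) = 68820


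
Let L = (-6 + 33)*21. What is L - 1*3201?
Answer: -2634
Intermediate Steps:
L = 567 (L = 27*21 = 567)
L - 1*3201 = 567 - 1*3201 = 567 - 3201 = -2634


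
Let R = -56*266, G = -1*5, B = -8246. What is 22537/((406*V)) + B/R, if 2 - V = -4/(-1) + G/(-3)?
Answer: -260555/17864 ≈ -14.585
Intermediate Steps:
G = -5
V = -11/3 (V = 2 - (-4/(-1) - 5/(-3)) = 2 - (-4*(-1) - 5*(-⅓)) = 2 - (4 + 5/3) = 2 - 1*17/3 = 2 - 17/3 = -11/3 ≈ -3.6667)
R = -14896
22537/((406*V)) + B/R = 22537/((406*(-11/3))) - 8246/(-14896) = 22537/(-4466/3) - 8246*(-1/14896) = 22537*(-3/4466) + 31/56 = -67611/4466 + 31/56 = -260555/17864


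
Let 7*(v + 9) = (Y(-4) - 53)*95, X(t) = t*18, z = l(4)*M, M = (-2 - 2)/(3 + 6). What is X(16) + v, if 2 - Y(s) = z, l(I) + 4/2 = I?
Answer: -25268/63 ≈ -401.08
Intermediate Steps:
l(I) = -2 + I
M = -4/9 ≈ -0.44444
z = -8/9 (z = (-2 + 4)*(-4/9) = 2*(-4/9) = -8/9 ≈ -0.88889)
X(t) = 18*t
Y(s) = 26/9 (Y(s) = 2 - 1*(-8/9) = 2 + 8/9 = 26/9)
v = -43412/63 (v = -9 + ((26/9 - 53)*95)/7 = -9 + (-451/9*95)/7 = -9 + (1/7)*(-42845/9) = -9 - 42845/63 = -43412/63 ≈ -689.08)
X(16) + v = 18*16 - 43412/63 = 288 - 43412/63 = -25268/63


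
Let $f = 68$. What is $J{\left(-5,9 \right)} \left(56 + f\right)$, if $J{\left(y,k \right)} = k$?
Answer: $1116$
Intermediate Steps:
$J{\left(-5,9 \right)} \left(56 + f\right) = 9 \left(56 + 68\right) = 9 \cdot 124 = 1116$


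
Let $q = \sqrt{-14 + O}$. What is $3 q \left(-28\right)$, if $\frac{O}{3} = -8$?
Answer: $- 84 i \sqrt{38} \approx - 517.81 i$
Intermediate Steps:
$O = -24$ ($O = 3 \left(-8\right) = -24$)
$q = i \sqrt{38}$ ($q = \sqrt{-14 - 24} = \sqrt{-38} = i \sqrt{38} \approx 6.1644 i$)
$3 q \left(-28\right) = 3 i \sqrt{38} \left(-28\right) = - 84 i \sqrt{38}$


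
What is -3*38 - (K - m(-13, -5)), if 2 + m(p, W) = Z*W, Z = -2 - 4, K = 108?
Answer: -194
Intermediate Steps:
Z = -6
m(p, W) = -2 - 6*W
-3*38 - (K - m(-13, -5)) = -3*38 - (108 - (-2 - 6*(-5))) = -114 - (108 - (-2 + 30)) = -114 - (108 - 1*28) = -114 - (108 - 28) = -114 - 1*80 = -114 - 80 = -194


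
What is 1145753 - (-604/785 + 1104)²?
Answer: -43976710871/616225 ≈ -71365.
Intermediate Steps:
1145753 - (-604/785 + 1104)² = 1145753 - (866036/785)² = 1145753 - 1*750018353296/616225 = 1145753 - 750018353296/616225 = -43976710871/616225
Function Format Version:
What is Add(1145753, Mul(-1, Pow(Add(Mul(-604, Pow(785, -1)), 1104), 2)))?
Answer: Rational(-43976710871, 616225) ≈ -71365.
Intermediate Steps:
Add(1145753, Mul(-1, Pow(Add(Mul(-604, Pow(785, -1)), 1104), 2))) = Add(1145753, Mul(-1, Pow(Add(Mul(-604, Rational(1, 785)), 1104), 2))) = Add(1145753, Mul(-1, Pow(Add(Rational(-604, 785), 1104), 2))) = Add(1145753, Mul(-1, Pow(Rational(866036, 785), 2))) = Add(1145753, Mul(-1, Rational(750018353296, 616225))) = Add(1145753, Rational(-750018353296, 616225)) = Rational(-43976710871, 616225)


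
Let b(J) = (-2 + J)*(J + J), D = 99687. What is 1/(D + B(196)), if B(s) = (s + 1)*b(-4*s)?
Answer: 1/242891943 ≈ 4.1171e-9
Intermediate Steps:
b(J) = 2*J*(-2 + J) (b(J) = (-2 + J)*(2*J) = 2*J*(-2 + J))
B(s) = -8*s*(1 + s)*(-2 - 4*s) (B(s) = (s + 1)*(2*(-4*s)*(-2 - 4*s)) = (1 + s)*(-8*s*(-2 - 4*s)) = -8*s*(1 + s)*(-2 - 4*s))
1/(D + B(196)) = 1/(99687 + 16*196*(1 + 196)*(1 + 2*196)) = 1/(99687 + 16*196*197*(1 + 392)) = 1/(99687 + 16*196*197*393) = 1/(99687 + 242792256) = 1/242891943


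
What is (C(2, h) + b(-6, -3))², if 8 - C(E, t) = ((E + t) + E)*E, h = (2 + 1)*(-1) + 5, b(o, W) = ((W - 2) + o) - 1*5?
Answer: 400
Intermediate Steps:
b(o, W) = -7 + W + o (b(o, W) = ((-2 + W) + o) - 5 = (-2 + W + o) - 5 = -7 + W + o)
h = 2 (h = 3*(-1) + 5 = -3 + 5 = 2)
C(E, t) = 8 - E*(t + 2*E) (C(E, t) = 8 - ((E + t) + E)*E = 8 - (t + 2*E)*E = 8 - E*(t + 2*E))
(C(2, h) + b(-6, -3))² = ((8 - 2*2² - 1*2*2) + (-7 - 3 - 6))² = ((8 - 2*4 - 4) - 16)² = ((8 - 8 - 4) - 16)² = (-4 - 16)² = (-20)² = 400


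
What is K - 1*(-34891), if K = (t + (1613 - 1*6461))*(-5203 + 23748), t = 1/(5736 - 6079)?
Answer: -30825863812/343 ≈ -8.9871e+7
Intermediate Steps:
t = -1/343 (t = 1/(-343) = -1/343 ≈ -0.0029155)
K = -30837831425/343 (K = (-1/343 + (1613 - 1*6461))*(-5203 + 23748) = (-1/343 + (1613 - 6461))*18545 = (-1/343 - 4848)*18545 = -1662865/343*18545 = -30837831425/343 ≈ -8.9906e+7)
K - 1*(-34891) = -30837831425/343 - 1*(-34891) = -30837831425/343 + 34891 = -30825863812/343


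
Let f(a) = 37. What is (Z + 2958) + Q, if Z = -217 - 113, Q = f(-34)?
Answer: 2665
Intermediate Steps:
Q = 37
Z = -330
(Z + 2958) + Q = (-330 + 2958) + 37 = 2628 + 37 = 2665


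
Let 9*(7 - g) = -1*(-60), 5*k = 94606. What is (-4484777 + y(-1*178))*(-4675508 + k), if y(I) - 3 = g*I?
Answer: 20884015700200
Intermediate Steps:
k = 94606/5 (k = (1/5)*94606 = 94606/5 ≈ 18921.)
g = 1/3 (g = 7 - (-1)*(-60)/9 = 7 - 1/9*60 = 7 - 20/3 = 1/3 ≈ 0.33333)
y(I) = 3 + I/3
(-4484777 + y(-1*178))*(-4675508 + k) = (-4484777 + (3 + (-1*178)/3))*(-4675508 + 94606/5) = (-4484777 + (3 + (1/3)*(-178)))*(-23282934/5) = (-4484777 + (3 - 178/3))*(-23282934/5) = (-4484777 - 169/3)*(-23282934/5) = -13454500/3*(-23282934/5) = 20884015700200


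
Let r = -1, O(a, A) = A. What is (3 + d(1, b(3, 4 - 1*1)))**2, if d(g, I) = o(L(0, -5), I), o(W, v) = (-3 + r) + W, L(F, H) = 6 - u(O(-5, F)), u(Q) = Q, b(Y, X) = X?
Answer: 25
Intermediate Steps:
L(F, H) = 6 - F
o(W, v) = -4 + W (o(W, v) = (-3 - 1) + W = -4 + W)
d(g, I) = 2 (d(g, I) = -4 + (6 - 1*0) = -4 + (6 + 0) = -4 + 6 = 2)
(3 + d(1, b(3, 4 - 1*1)))**2 = (3 + 2)**2 = 5**2 = 25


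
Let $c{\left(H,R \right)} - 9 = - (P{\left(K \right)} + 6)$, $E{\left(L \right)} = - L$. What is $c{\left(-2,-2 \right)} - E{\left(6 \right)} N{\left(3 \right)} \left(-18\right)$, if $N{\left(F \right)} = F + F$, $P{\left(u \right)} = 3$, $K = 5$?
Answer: $0$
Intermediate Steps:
$N{\left(F \right)} = 2 F$
$c{\left(H,R \right)} = 0$ ($c{\left(H,R \right)} = 9 - \left(3 + 6\right) = 9 - 9 = 0$)
$c{\left(-2,-2 \right)} - E{\left(6 \right)} N{\left(3 \right)} \left(-18\right) = 0 - \left(-1\right) 6 \cdot 2 \cdot 3 \left(-18\right) = 0 \left(-1\right) \left(-6\right) 6 \left(-18\right) = 0 \cdot 6 \cdot 6 \left(-18\right) = 0 \cdot 36 \left(-18\right) = 0 \left(-18\right) = 0$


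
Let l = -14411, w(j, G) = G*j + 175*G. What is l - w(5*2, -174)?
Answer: 17779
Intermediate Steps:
w(j, G) = 175*G + G*j
l - w(5*2, -174) = -14411 - (-174)*(175 + 5*2) = -14411 - (-174)*(175 + 10) = -14411 - (-174)*185 = -14411 - 1*(-32190) = -14411 + 32190 = 17779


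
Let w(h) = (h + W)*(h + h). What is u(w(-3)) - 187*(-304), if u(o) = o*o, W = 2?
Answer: 56884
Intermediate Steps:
w(h) = 2*h*(2 + h) (w(h) = (h + 2)*(h + h) = (2 + h)*(2*h) = 2*h*(2 + h))
u(o) = o²
u(w(-3)) - 187*(-304) = (2*(-3)*(2 - 3))² - 187*(-304) = (2*(-3)*(-1))² + 56848 = 6² + 56848 = 36 + 56848 = 56884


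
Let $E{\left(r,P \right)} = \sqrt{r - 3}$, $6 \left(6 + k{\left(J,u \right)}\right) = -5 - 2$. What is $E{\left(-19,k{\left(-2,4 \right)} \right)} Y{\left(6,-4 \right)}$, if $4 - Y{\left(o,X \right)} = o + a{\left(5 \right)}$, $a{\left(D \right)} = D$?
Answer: $- 7 i \sqrt{22} \approx - 32.833 i$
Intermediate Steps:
$k{\left(J,u \right)} = - \frac{43}{6}$ ($k{\left(J,u \right)} = -6 + \frac{-5 - 2}{6} = -6 + \frac{1}{6} \left(-7\right) = -6 - \frac{7}{6} = - \frac{43}{6}$)
$Y{\left(o,X \right)} = -1 - o$ ($Y{\left(o,X \right)} = 4 - \left(o + 5\right) = 4 - \left(5 + o\right) = -1 - o$)
$E{\left(r,P \right)} = \sqrt{-3 + r}$
$E{\left(-19,k{\left(-2,4 \right)} \right)} Y{\left(6,-4 \right)} = \sqrt{-3 - 19} \left(-1 - 6\right) = \sqrt{-22} \left(-1 - 6\right) = i \sqrt{22} \left(-7\right) = - 7 i \sqrt{22}$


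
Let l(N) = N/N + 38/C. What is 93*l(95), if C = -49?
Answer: 1023/49 ≈ 20.878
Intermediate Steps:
l(N) = 11/49 (l(N) = N/N + 38/(-49) = 1 + 38*(-1/49) = 1 - 38/49 = 11/49)
93*l(95) = 93*(11/49) = 1023/49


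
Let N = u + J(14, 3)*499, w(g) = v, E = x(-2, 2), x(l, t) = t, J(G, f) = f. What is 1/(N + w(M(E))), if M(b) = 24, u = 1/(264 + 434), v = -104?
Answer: 698/972315 ≈ 0.00071787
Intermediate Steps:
E = 2
u = 1/698 ≈ 0.0014327
w(g) = -104
N = 1044907/698 (N = 1/698 + 3*499 = 1/698 + 1497 = 1044907/698 ≈ 1497.0)
1/(N + w(M(E))) = 1/(1044907/698 - 104) = 1/(972315/698) = 698/972315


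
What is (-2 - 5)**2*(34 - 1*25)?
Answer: 441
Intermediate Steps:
(-2 - 5)**2*(34 - 1*25) = (-7)**2*(34 - 25) = 49*9 = 441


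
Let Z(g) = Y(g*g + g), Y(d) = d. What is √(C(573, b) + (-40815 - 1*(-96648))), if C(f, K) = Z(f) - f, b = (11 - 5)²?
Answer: √384162 ≈ 619.81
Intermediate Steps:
Z(g) = g + g² (Z(g) = g*g + g = g² + g = g + g²)
b = 36 (b = 6² = 36)
C(f, K) = -f + f*(1 + f) (C(f, K) = f*(1 + f) - f = -f + f*(1 + f))
√(C(573, b) + (-40815 - 1*(-96648))) = √(573² + (-40815 - 1*(-96648))) = √(328329 + (-40815 + 96648)) = √(328329 + 55833) = √384162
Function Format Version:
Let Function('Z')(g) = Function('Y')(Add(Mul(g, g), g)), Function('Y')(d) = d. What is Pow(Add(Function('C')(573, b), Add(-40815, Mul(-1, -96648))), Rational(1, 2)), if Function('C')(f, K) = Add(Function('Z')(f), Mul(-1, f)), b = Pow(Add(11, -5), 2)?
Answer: Pow(384162, Rational(1, 2)) ≈ 619.81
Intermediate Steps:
Function('Z')(g) = Add(g, Pow(g, 2)) (Function('Z')(g) = Add(Mul(g, g), g) = Add(Pow(g, 2), g) = Add(g, Pow(g, 2)))
b = 36 (b = Pow(6, 2) = 36)
Function('C')(f, K) = Add(Mul(-1, f), Mul(f, Add(1, f))) (Function('C')(f, K) = Add(Mul(f, Add(1, f)), Mul(-1, f)) = Add(Mul(-1, f), Mul(f, Add(1, f))))
Pow(Add(Function('C')(573, b), Add(-40815, Mul(-1, -96648))), Rational(1, 2)) = Pow(Add(Pow(573, 2), Add(-40815, Mul(-1, -96648))), Rational(1, 2)) = Pow(Add(328329, Add(-40815, 96648)), Rational(1, 2)) = Pow(Add(328329, 55833), Rational(1, 2)) = Pow(384162, Rational(1, 2))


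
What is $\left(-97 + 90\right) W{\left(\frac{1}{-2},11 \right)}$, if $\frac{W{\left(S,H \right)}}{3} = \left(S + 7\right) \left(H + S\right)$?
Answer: $- \frac{5733}{4} \approx -1433.3$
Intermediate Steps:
$W{\left(S,H \right)} = 3 \left(7 + S\right) \left(H + S\right)$ ($W{\left(S,H \right)} = 3 \left(S + 7\right) \left(H + S\right) = 3 \left(7 + S\right) \left(H + S\right)$)
$\left(-97 + 90\right) W{\left(\frac{1}{-2},11 \right)} = \left(-97 + 90\right) \left(3 \left(\frac{1}{-2}\right)^{2} + 21 \cdot 11 + \frac{21}{-2} + 3 \cdot 11 \frac{1}{-2}\right) = - 7 \left(3 \left(- \frac{1}{2}\right)^{2} + 231 + 21 \left(- \frac{1}{2}\right) + 3 \cdot 11 \left(- \frac{1}{2}\right)\right) = - 7 \left(3 \cdot \frac{1}{4} + 231 - \frac{21}{2} - \frac{33}{2}\right) = - 7 \left(\frac{3}{4} + 231 - \frac{21}{2} - \frac{33}{2}\right) = \left(-7\right) \frac{819}{4} = - \frac{5733}{4}$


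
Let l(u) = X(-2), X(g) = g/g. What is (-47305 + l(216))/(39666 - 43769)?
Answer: 47304/4103 ≈ 11.529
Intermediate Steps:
X(g) = 1
l(u) = 1
(-47305 + l(216))/(39666 - 43769) = (-47305 + 1)/(39666 - 43769) = -47304/(-4103) = -47304*(-1/4103) = 47304/4103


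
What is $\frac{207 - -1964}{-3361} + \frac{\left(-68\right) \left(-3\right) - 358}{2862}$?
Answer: $- \frac{3365498}{4809591} \approx -0.69975$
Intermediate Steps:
$\frac{207 - -1964}{-3361} + \frac{\left(-68\right) \left(-3\right) - 358}{2862} = \left(207 + 1964\right) \left(- \frac{1}{3361}\right) + \left(204 - 358\right) \frac{1}{2862} = 2171 \left(- \frac{1}{3361}\right) - \frac{77}{1431} = - \frac{2171}{3361} - \frac{77}{1431} = - \frac{3365498}{4809591}$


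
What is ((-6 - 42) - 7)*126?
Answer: -6930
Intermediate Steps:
((-6 - 42) - 7)*126 = (-48 - 7)*126 = -55*126 = -6930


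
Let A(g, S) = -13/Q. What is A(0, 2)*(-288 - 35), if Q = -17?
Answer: -247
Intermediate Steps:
A(g, S) = 13/17 (A(g, S) = -13/(-17) = -13*(-1/17) = 13/17)
A(0, 2)*(-288 - 35) = 13*(-288 - 35)/17 = (13/17)*(-323) = -247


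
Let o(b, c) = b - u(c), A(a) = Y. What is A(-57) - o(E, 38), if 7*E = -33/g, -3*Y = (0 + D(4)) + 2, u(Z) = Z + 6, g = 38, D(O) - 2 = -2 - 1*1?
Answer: 34945/798 ≈ 43.791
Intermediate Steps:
D(O) = -1 (D(O) = 2 + (-2 - 1*1) = 2 + (-2 - 1) = 2 - 3 = -1)
u(Z) = 6 + Z
Y = -⅓ (Y = -((0 - 1) + 2)/3 = -(-1 + 2)/3 = -⅓*1 = -⅓ ≈ -0.33333)
A(a) = -⅓
E = -33/266 (E = (-33/38)/7 = (-33*1/38)/7 = (⅐)*(-33/38) = -33/266 ≈ -0.12406)
o(b, c) = -6 + b - c (o(b, c) = b - (6 + c) = b + (-6 - c) = -6 + b - c)
A(-57) - o(E, 38) = -⅓ - (-6 - 33/266 - 1*38) = -⅓ - (-6 - 33/266 - 38) = -⅓ - 1*(-11737/266) = -⅓ + 11737/266 = 34945/798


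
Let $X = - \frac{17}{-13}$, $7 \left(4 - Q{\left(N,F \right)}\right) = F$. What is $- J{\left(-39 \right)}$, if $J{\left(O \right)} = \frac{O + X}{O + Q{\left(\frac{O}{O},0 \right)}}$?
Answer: $- \frac{14}{13} \approx -1.0769$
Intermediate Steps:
$Q{\left(N,F \right)} = 4 - \frac{F}{7}$
$X = \frac{17}{13}$ ($X = \left(-17\right) \left(- \frac{1}{13}\right) = \frac{17}{13} \approx 1.3077$)
$J{\left(O \right)} = \frac{\frac{17}{13} + O}{4 + O}$ ($J{\left(O \right)} = \frac{O + \frac{17}{13}}{O + \left(4 - 0\right)} = \frac{\frac{17}{13} + O}{O + \left(4 + 0\right)} = \frac{\frac{17}{13} + O}{O + 4} = \frac{\frac{17}{13} + O}{4 + O}$)
$- J{\left(-39 \right)} = - \frac{\frac{17}{13} - 39}{4 - 39} = - \frac{-490}{\left(-35\right) 13} = - \frac{\left(-1\right) \left(-490\right)}{35 \cdot 13} = \left(-1\right) \frac{14}{13} = - \frac{14}{13}$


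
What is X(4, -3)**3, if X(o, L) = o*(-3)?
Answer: -1728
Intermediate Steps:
X(o, L) = -3*o
X(4, -3)**3 = (-3*4)**3 = (-12)**3 = -1728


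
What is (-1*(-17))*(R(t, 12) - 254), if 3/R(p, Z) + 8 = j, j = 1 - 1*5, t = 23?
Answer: -17289/4 ≈ -4322.3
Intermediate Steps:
j = -4 (j = 1 - 5 = -4)
R(p, Z) = -¼ (R(p, Z) = 3/(-8 - 4) = 3/(-12) = 3*(-1/12) = -¼)
(-1*(-17))*(R(t, 12) - 254) = (-1*(-17))*(-¼ - 254) = 17*(-1017/4) = -17289/4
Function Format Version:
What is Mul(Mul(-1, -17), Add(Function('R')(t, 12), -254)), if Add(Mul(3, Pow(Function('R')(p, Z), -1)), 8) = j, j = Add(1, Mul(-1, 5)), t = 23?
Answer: Rational(-17289, 4) ≈ -4322.3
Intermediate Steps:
j = -4 (j = Add(1, -5) = -4)
Function('R')(p, Z) = Rational(-1, 4) (Function('R')(p, Z) = Mul(3, Pow(Add(-8, -4), -1)) = Mul(3, Pow(-12, -1)) = Mul(3, Rational(-1, 12)) = Rational(-1, 4))
Mul(Mul(-1, -17), Add(Function('R')(t, 12), -254)) = Mul(Mul(-1, -17), Add(Rational(-1, 4), -254)) = Mul(17, Rational(-1017, 4)) = Rational(-17289, 4)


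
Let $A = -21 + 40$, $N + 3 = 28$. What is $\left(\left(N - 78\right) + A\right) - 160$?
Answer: $-194$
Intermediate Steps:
$N = 25$ ($N = -3 + 28 = 25$)
$A = 19$
$\left(\left(N - 78\right) + A\right) - 160 = \left(\left(25 - 78\right) + 19\right) - 160 = \left(-53 + 19\right) - 160 = -34 - 160 = -194$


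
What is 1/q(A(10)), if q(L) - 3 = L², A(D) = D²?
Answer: 1/10003 ≈ 9.9970e-5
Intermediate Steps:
q(L) = 3 + L²
1/q(A(10)) = 1/(3 + (10²)²) = 1/(3 + 100²) = 1/(3 + 10000) = 1/10003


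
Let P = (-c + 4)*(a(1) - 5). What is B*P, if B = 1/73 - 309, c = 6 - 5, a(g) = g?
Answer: 270672/73 ≈ 3707.8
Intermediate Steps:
c = 1
B = -22556/73 (B = 1/73 - 309 = -22556/73 ≈ -308.99)
P = -12 (P = (-1*1 + 4)*(1 - 5) = (-1 + 4)*(-4) = 3*(-4) = -12)
B*P = -22556/73*(-12) = 270672/73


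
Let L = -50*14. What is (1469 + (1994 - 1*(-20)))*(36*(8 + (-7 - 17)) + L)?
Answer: -4444308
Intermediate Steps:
L = -700
(1469 + (1994 - 1*(-20)))*(36*(8 + (-7 - 17)) + L) = (1469 + (1994 - 1*(-20)))*(36*(8 + (-7 - 17)) - 700) = (1469 + (1994 + 20))*(36*(8 - 24) - 700) = (1469 + 2014)*(36*(-16) - 700) = 3483*(-576 - 700) = 3483*(-1276) = -4444308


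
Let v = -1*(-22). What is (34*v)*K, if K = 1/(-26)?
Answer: -374/13 ≈ -28.769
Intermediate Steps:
v = 22
K = -1/26 ≈ -0.038462
(34*v)*K = (34*22)*(-1/26) = 748*(-1/26) = -374/13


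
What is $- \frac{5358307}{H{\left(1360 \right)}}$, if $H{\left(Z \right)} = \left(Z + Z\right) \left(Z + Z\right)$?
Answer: $- \frac{5358307}{7398400} \approx -0.72425$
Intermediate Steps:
$H{\left(Z \right)} = 4 Z^{2}$ ($H{\left(Z \right)} = 2 Z 2 Z = 4 Z^{2}$)
$- \frac{5358307}{H{\left(1360 \right)}} = - \frac{5358307}{4 \cdot 1360^{2}} = - \frac{5358307}{4 \cdot 1849600} = - \frac{5358307}{7398400}$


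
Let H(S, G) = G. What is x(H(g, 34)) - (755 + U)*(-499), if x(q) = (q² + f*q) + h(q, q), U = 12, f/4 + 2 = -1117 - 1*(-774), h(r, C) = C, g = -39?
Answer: 337003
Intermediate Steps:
f = -1380 (f = -8 + 4*(-1117 - 1*(-774)) = -8 + 4*(-1117 + 774) = -8 + 4*(-343) = -8 - 1372 = -1380)
x(q) = q² - 1379*q (x(q) = (q² - 1380*q) + q = q² - 1379*q)
x(H(g, 34)) - (755 + U)*(-499) = 34*(-1379 + 34) - (755 + 12)*(-499) = 34*(-1345) - 767*(-499) = -45730 - 1*(-382733) = -45730 + 382733 = 337003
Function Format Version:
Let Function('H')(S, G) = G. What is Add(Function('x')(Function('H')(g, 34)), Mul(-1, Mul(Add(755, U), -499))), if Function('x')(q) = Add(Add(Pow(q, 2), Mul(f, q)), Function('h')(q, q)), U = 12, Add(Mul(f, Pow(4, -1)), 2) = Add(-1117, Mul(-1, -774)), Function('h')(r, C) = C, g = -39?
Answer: 337003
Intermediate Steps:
f = -1380 (f = Add(-8, Mul(4, Add(-1117, Mul(-1, -774)))) = Add(-8, Mul(4, Add(-1117, 774))) = Add(-8, Mul(4, -343)) = Add(-8, -1372) = -1380)
Function('x')(q) = Add(Pow(q, 2), Mul(-1379, q)) (Function('x')(q) = Add(Add(Pow(q, 2), Mul(-1380, q)), q) = Add(Pow(q, 2), Mul(-1379, q)))
Add(Function('x')(Function('H')(g, 34)), Mul(-1, Mul(Add(755, U), -499))) = Add(Mul(34, Add(-1379, 34)), Mul(-1, Mul(Add(755, 12), -499))) = Add(Mul(34, -1345), Mul(-1, Mul(767, -499))) = Add(-45730, Mul(-1, -382733)) = Add(-45730, 382733) = 337003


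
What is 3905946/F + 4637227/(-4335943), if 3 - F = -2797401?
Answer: 660626976395/2021564048662 ≈ 0.32679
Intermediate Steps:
F = 2797404 (F = 3 - 1*(-2797401) = 3 + 2797401 = 2797404)
3905946/F + 4637227/(-4335943) = 3905946/2797404 + 4637227/(-4335943) = 3905946*(1/2797404) + 4637227*(-1/4335943) = 650991/466234 - 4637227/4335943 = 660626976395/2021564048662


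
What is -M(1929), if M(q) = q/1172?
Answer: -1929/1172 ≈ -1.6459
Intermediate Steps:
M(q) = q/1172 (M(q) = q*(1/1172) = q/1172)
-M(1929) = -1929/1172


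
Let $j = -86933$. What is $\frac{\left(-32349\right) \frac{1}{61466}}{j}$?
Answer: $\frac{32349}{5343423778} \approx 6.054 \cdot 10^{-6}$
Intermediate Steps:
$\frac{\left(-32349\right) \frac{1}{61466}}{j} = \frac{\left(-32349\right) \frac{1}{61466}}{-86933} = \left(-32349\right) \frac{1}{61466} \left(- \frac{1}{86933}\right) = \left(- \frac{32349}{61466}\right) \left(- \frac{1}{86933}\right) = \frac{32349}{5343423778}$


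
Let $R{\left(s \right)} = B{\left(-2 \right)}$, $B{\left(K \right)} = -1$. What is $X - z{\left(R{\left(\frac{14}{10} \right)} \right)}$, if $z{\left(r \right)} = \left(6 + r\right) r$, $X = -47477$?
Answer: $-47472$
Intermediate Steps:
$R{\left(s \right)} = -1$
$z{\left(r \right)} = r \left(6 + r\right)$
$X - z{\left(R{\left(\frac{14}{10} \right)} \right)} = -47477 - - (6 - 1) = -47477 - \left(-1\right) 5 = -47477 - -5 = -47477 + 5 = -47472$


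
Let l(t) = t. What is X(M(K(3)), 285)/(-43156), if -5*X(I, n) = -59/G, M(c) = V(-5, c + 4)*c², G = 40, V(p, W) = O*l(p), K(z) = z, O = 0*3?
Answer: -59/8631200 ≈ -6.8357e-6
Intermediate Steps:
O = 0
V(p, W) = 0 (V(p, W) = 0*p = 0)
M(c) = 0 (M(c) = 0*c² = 0)
X(I, n) = 59/200 (X(I, n) = -(-59)/(5*40) = -⅕*(-59/40) = 59/200)
X(M(K(3)), 285)/(-43156) = (59/200)/(-43156) = (59/200)*(-1/43156) = -59/8631200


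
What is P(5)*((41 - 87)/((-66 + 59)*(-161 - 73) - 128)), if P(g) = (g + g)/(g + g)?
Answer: -23/755 ≈ -0.030464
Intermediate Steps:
P(g) = 1 (P(g) = (2*g)/((2*g)) = (2*g)*(1/(2*g)) = 1)
P(5)*((41 - 87)/((-66 + 59)*(-161 - 73) - 128)) = 1*((41 - 87)/((-66 + 59)*(-161 - 73) - 128)) = 1*(-46/(-7*(-234) - 128)) = 1*(-46/(1638 - 128)) = 1*(-46/1510) = 1*(-46*1/1510) = 1*(-23/755) = -23/755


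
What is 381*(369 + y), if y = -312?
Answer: 21717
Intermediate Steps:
381*(369 + y) = 381*(369 - 312) = 381*57 = 21717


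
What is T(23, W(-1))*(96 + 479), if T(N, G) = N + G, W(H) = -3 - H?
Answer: 12075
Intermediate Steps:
T(N, G) = G + N
T(23, W(-1))*(96 + 479) = ((-3 - 1*(-1)) + 23)*(96 + 479) = ((-3 + 1) + 23)*575 = (-2 + 23)*575 = 21*575 = 12075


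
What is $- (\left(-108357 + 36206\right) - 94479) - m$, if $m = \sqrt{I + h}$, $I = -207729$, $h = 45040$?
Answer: $166630 - i \sqrt{162689} \approx 1.6663 \cdot 10^{5} - 403.35 i$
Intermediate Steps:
$m = i \sqrt{162689}$ ($m = \sqrt{-207729 + 45040} = \sqrt{-162689} = i \sqrt{162689} \approx 403.35 i$)
$- (\left(-108357 + 36206\right) - 94479) - m = - (\left(-108357 + 36206\right) - 94479) - i \sqrt{162689} = - (-72151 - 94479) - i \sqrt{162689} = \left(-1\right) \left(-166630\right) - i \sqrt{162689} = 166630 - i \sqrt{162689}$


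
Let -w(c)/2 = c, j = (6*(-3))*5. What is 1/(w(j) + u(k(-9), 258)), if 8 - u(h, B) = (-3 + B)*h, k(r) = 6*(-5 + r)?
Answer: 1/21608 ≈ 4.6279e-5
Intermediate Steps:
k(r) = -30 + 6*r
j = -90 (j = -18*5 = -90)
w(c) = -2*c
u(h, B) = 8 - h*(-3 + B) (u(h, B) = 8 - (-3 + B)*h = 8 - h*(-3 + B))
1/(w(j) + u(k(-9), 258)) = 1/(-2*(-90) + (8 + 3*(-30 + 6*(-9)) - 1*258*(-30 + 6*(-9)))) = 1/(180 + (8 + 3*(-30 - 54) - 1*258*(-30 - 54))) = 1/(180 + (8 + 3*(-84) - 1*258*(-84))) = 1/(180 + (8 - 252 + 21672)) = 1/(180 + 21428) = 1/21608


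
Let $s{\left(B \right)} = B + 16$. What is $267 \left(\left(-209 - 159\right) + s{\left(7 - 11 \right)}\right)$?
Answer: $-95052$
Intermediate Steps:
$s{\left(B \right)} = 16 + B$
$267 \left(\left(-209 - 159\right) + s{\left(7 - 11 \right)}\right) = 267 \left(\left(-209 - 159\right) + \left(16 + \left(7 - 11\right)\right)\right) = 267 \left(-368 + \left(16 - 4\right)\right) = 267 \left(-368 + 12\right) = 267 \left(-356\right) = -95052$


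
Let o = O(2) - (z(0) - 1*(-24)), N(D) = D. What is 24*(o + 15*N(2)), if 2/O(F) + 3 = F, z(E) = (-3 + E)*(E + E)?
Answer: 96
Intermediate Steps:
z(E) = 2*E*(-3 + E) (z(E) = (-3 + E)*(2*E) = 2*E*(-3 + E))
O(F) = 2/(-3 + F)
o = -26 (o = 2/(-3 + 2) - (2*0*(-3 + 0) - 1*(-24)) = 2/(-1) - (2*0*(-3) + 24) = 2*(-1) - (0 + 24) = -2 - 1*24 = -2 - 24 = -26)
24*(o + 15*N(2)) = 24*(-26 + 15*2) = 24*(-26 + 30) = 24*4 = 96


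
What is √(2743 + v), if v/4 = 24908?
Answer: 15*√455 ≈ 319.96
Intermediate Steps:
v = 99632 (v = 4*24908 = 99632)
√(2743 + v) = √(2743 + 99632) = √102375 = 15*√455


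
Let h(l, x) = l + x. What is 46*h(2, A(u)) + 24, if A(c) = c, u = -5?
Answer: -114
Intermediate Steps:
46*h(2, A(u)) + 24 = 46*(2 - 5) + 24 = 46*(-3) + 24 = -138 + 24 = -114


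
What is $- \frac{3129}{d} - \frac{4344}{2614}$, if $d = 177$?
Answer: $- \frac{1491349}{77113} \approx -19.34$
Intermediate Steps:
$- \frac{3129}{d} - \frac{4344}{2614} = - \frac{3129}{177} - \frac{4344}{2614} = \left(-3129\right) \frac{1}{177} - \frac{2172}{1307} = - \frac{1043}{59} - \frac{2172}{1307} = - \frac{1491349}{77113}$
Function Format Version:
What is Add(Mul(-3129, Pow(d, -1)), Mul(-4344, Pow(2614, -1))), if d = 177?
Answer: Rational(-1491349, 77113) ≈ -19.340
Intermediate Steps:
Add(Mul(-3129, Pow(d, -1)), Mul(-4344, Pow(2614, -1))) = Add(Mul(-3129, Pow(177, -1)), Mul(-4344, Pow(2614, -1))) = Add(Mul(-3129, Rational(1, 177)), Mul(-4344, Rational(1, 2614))) = Add(Rational(-1043, 59), Rational(-2172, 1307)) = Rational(-1491349, 77113)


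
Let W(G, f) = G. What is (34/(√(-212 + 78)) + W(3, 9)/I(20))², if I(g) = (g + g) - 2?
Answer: (201 - 646*I*√134)²/6482116 ≈ -8.6206 - 0.46376*I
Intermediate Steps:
I(g) = -2 + 2*g (I(g) = 2*g - 2 = -2 + 2*g)
(34/(√(-212 + 78)) + W(3, 9)/I(20))² = (34/(√(-212 + 78)) + 3/(-2 + 2*20))² = (34/(√(-134)) + 3/(-2 + 40))² = (34/((I*√134)) + 3/38)² = (34*(-I*√134/134) + 3*(1/38))² = (-17*I*√134/67 + 3/38)² = (3/38 - 17*I*√134/67)²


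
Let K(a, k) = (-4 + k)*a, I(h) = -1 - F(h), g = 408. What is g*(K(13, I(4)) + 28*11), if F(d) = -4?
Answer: 120360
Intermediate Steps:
I(h) = 3 (I(h) = -1 - 1*(-4) = -1 + 4 = 3)
K(a, k) = a*(-4 + k)
g*(K(13, I(4)) + 28*11) = 408*(13*(-4 + 3) + 28*11) = 408*(13*(-1) + 308) = 408*(-13 + 308) = 408*295 = 120360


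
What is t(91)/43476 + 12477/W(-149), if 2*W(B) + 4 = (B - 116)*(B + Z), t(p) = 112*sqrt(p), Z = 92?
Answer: 24954/15101 + 28*sqrt(91)/10869 ≈ 1.6770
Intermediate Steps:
W(B) = -2 + (-116 + B)*(92 + B)/2 (W(B) = -2 + ((B - 116)*(B + 92))/2 = -2 + ((-116 + B)*(92 + B))/2 = -2 + (-116 + B)*(92 + B)/2)
t(91)/43476 + 12477/W(-149) = (112*sqrt(91))/43476 + 12477/(-5338 + (1/2)*(-149)**2 - 12*(-149)) = (112*sqrt(91))*(1/43476) + 12477/(-5338 + (1/2)*22201 + 1788) = 28*sqrt(91)/10869 + 12477/(-5338 + 22201/2 + 1788) = 28*sqrt(91)/10869 + 12477/(15101/2) = 28*sqrt(91)/10869 + 12477*(2/15101) = 28*sqrt(91)/10869 + 24954/15101 = 24954/15101 + 28*sqrt(91)/10869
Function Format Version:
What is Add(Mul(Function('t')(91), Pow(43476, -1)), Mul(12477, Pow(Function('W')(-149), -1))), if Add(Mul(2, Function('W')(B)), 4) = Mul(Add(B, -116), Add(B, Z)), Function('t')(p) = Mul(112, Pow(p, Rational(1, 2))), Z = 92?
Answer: Add(Rational(24954, 15101), Mul(Rational(28, 10869), Pow(91, Rational(1, 2)))) ≈ 1.6770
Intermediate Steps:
Function('W')(B) = Add(-2, Mul(Rational(1, 2), Add(-116, B), Add(92, B))) (Function('W')(B) = Add(-2, Mul(Rational(1, 2), Mul(Add(B, -116), Add(B, 92)))) = Add(-2, Mul(Rational(1, 2), Mul(Add(-116, B), Add(92, B)))) = Add(-2, Mul(Rational(1, 2), Add(-116, B), Add(92, B))))
Add(Mul(Function('t')(91), Pow(43476, -1)), Mul(12477, Pow(Function('W')(-149), -1))) = Add(Mul(Mul(112, Pow(91, Rational(1, 2))), Pow(43476, -1)), Mul(12477, Pow(Add(-5338, Mul(Rational(1, 2), Pow(-149, 2)), Mul(-12, -149)), -1))) = Add(Mul(Mul(112, Pow(91, Rational(1, 2))), Rational(1, 43476)), Mul(12477, Pow(Add(-5338, Mul(Rational(1, 2), 22201), 1788), -1))) = Add(Mul(Rational(28, 10869), Pow(91, Rational(1, 2))), Mul(12477, Pow(Add(-5338, Rational(22201, 2), 1788), -1))) = Add(Mul(Rational(28, 10869), Pow(91, Rational(1, 2))), Mul(12477, Pow(Rational(15101, 2), -1))) = Add(Mul(Rational(28, 10869), Pow(91, Rational(1, 2))), Mul(12477, Rational(2, 15101))) = Add(Mul(Rational(28, 10869), Pow(91, Rational(1, 2))), Rational(24954, 15101)) = Add(Rational(24954, 15101), Mul(Rational(28, 10869), Pow(91, Rational(1, 2))))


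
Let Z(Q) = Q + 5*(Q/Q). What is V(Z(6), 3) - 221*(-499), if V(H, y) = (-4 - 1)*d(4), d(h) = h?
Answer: 110259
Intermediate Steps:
Z(Q) = 5 + Q (Z(Q) = Q + 5*1 = Q + 5 = 5 + Q)
V(H, y) = -20 (V(H, y) = (-4 - 1)*4 = -5*4 = -20)
V(Z(6), 3) - 221*(-499) = -20 - 221*(-499) = -20 + 110279 = 110259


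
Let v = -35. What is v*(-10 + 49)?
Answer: -1365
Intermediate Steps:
v*(-10 + 49) = -35*(-10 + 49) = -35*39 = -1365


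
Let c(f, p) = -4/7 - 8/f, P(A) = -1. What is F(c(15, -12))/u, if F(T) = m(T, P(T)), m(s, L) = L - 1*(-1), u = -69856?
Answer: 0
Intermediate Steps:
c(f, p) = -4/7 - 8/f (c(f, p) = -4*1/7 - 8/f = -4/7 - 8/f)
m(s, L) = 1 + L (m(s, L) = L + 1 = 1 + L)
F(T) = 0 (F(T) = 1 - 1 = 0)
F(c(15, -12))/u = 0/(-69856) = 0*(-1/69856) = 0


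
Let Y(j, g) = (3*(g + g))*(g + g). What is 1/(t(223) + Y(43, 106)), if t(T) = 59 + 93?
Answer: 1/134984 ≈ 7.4083e-6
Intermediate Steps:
t(T) = 152
Y(j, g) = 12*g**2 (Y(j, g) = (3*(2*g))*(2*g) = (6*g)*(2*g) = 12*g**2)
1/(t(223) + Y(43, 106)) = 1/(152 + 12*106**2) = 1/(152 + 12*11236) = 1/(152 + 134832) = 1/134984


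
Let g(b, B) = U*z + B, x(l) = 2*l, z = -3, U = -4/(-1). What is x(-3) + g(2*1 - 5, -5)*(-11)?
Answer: 181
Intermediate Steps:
U = 4 (U = -4*(-1) = 4)
g(b, B) = -12 + B (g(b, B) = 4*(-3) + B = -12 + B)
x(-3) + g(2*1 - 5, -5)*(-11) = 2*(-3) + (-12 - 5)*(-11) = -6 - 17*(-11) = -6 + 187 = 181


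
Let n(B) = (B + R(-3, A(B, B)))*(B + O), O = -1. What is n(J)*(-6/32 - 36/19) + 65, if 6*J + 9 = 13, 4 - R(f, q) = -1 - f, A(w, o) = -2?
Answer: 7621/114 ≈ 66.851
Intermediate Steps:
R(f, q) = 5 + f (R(f, q) = 4 - (-1 - f) = 4 + (1 + f) = 5 + f)
J = ⅔ (J = -3/2 + (⅙)*13 = -3/2 + 13/6 = ⅔ ≈ 0.66667)
n(B) = (-1 + B)*(2 + B) (n(B) = (B + (5 - 3))*(B - 1) = (B + 2)*(-1 + B) = (2 + B)*(-1 + B) = (-1 + B)*(2 + B))
n(J)*(-6/32 - 36/19) + 65 = (-2 + ⅔ + (⅔)²)*(-6/32 - 36/19) + 65 = (-2 + ⅔ + 4/9)*(-6*1/32 - 36*1/19) + 65 = -8*(-3/16 - 36/19)/9 + 65 = -8/9*(-633/304) + 65 = 211/114 + 65 = 7621/114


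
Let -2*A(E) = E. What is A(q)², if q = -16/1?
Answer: 64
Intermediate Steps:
q = -16 ≈ -16.000
A(E) = -E/2
A(q)² = (-½*(-16))² = 8² = 64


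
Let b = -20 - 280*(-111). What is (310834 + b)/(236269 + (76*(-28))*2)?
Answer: 341894/232013 ≈ 1.4736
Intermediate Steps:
b = 31060 (b = -20 + 31080 = 31060)
(310834 + b)/(236269 + (76*(-28))*2) = (310834 + 31060)/(236269 + (76*(-28))*2) = 341894/(236269 - 2128*2) = 341894/(236269 - 4256) = 341894/232013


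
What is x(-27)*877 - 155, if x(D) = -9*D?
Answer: 212956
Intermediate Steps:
x(-27)*877 - 155 = -9*(-27)*877 - 155 = 243*877 - 155 = 213111 - 155 = 212956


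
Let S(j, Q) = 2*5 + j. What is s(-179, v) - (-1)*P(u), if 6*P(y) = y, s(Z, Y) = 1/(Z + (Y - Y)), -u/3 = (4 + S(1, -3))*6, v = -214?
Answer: -8056/179 ≈ -45.006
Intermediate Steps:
S(j, Q) = 10 + j
u = -270 (u = -3*(4 + (10 + 1))*6 = -3*(4 + 11)*6 = -45*6 = -3*90 = -270)
s(Z, Y) = 1/Z (s(Z, Y) = 1/(Z + 0) = 1/Z)
P(y) = y/6
s(-179, v) - (-1)*P(u) = 1/(-179) - (-1)*(⅙)*(-270) = -1/179 - (-1)*(-45) = -1/179 - 1*45 = -1/179 - 45 = -8056/179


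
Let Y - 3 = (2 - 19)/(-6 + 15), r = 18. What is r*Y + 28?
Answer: 48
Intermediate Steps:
Y = 10/9 (Y = 3 + (2 - 19)/(-6 + 15) = 3 - 17/9 = 10/9 ≈ 1.1111)
r*Y + 28 = 18*(10/9) + 28 = 20 + 28 = 48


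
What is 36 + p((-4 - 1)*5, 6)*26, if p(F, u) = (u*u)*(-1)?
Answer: -900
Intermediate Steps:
p(F, u) = -u² (p(F, u) = u²*(-1) = -u²)
36 + p((-4 - 1)*5, 6)*26 = 36 - 1*6²*26 = 36 - 1*36*26 = 36 - 36*26 = 36 - 936 = -900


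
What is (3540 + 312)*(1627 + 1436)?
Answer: 11798676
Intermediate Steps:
(3540 + 312)*(1627 + 1436) = 3852*3063 = 11798676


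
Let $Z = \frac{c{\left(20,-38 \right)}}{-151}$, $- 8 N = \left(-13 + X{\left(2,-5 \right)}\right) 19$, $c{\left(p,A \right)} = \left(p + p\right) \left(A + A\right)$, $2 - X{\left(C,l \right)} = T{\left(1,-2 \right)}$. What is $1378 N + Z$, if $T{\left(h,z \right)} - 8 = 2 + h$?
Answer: $\frac{21750231}{302} \approx 72021.0$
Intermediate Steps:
$T{\left(h,z \right)} = 10 + h$ ($T{\left(h,z \right)} = 8 + \left(2 + h\right) = 10 + h$)
$X{\left(C,l \right)} = -9$ ($X{\left(C,l \right)} = 2 - \left(10 + 1\right) = 2 - 11 = -9$)
$c{\left(p,A \right)} = 4 A p$ ($c{\left(p,A \right)} = 2 p 2 A = 4 A p$)
$N = \frac{209}{4}$ ($N = - \frac{\left(-13 - 9\right) 19}{8} = - \frac{\left(-22\right) 19}{8} = \left(- \frac{1}{8}\right) \left(-418\right) = \frac{209}{4} \approx 52.25$)
$Z = \frac{3040}{151}$ ($Z = \frac{4 \left(-38\right) 20}{-151} = \left(-3040\right) \left(- \frac{1}{151}\right) = \frac{3040}{151} \approx 20.132$)
$1378 N + Z = 1378 \cdot \frac{209}{4} + \frac{3040}{151} = \frac{144001}{2} + \frac{3040}{151} = \frac{21750231}{302}$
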